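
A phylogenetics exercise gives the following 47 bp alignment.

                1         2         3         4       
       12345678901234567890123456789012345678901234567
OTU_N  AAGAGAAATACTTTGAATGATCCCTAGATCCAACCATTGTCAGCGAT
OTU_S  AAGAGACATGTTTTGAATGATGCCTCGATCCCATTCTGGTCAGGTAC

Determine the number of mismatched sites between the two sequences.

The sequences differ at positions 7 (A/C), 10 (A/G), 11 (C/T), 22 (C/G), 26 (A/C), 32 (A/C), 34 (C/T), 35 (C/T), 36 (A/C), 38 (T/G), 44 (C/G), 45 (G/T), 47 (T/C).
That gives 13 mismatches out of 47 aligned sites, so the Hamming distance is 13.

13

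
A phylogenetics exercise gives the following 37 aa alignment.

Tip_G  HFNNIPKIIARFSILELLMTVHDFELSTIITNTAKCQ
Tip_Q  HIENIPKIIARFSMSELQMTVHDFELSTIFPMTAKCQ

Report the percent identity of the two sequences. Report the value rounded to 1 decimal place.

Mismatches occur at site 2 (F→I), site 3 (N→E), site 14 (I→M), site 15 (L→S), site 18 (L→Q), site 30 (I→F), site 31 (T→P), site 32 (N→M).
29 of the 37 sites match, so the percent identity is 29/37 × 100 = 78.4%.

78.4%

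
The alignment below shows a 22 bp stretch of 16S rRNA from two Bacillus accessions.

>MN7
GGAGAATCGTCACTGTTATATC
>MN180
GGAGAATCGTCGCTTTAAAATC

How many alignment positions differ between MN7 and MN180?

Mismatches occur at site 12 (A→G), site 15 (G→T), site 17 (T→A), site 19 (T→A).
That gives 4 mismatches out of 22 aligned sites, so the Hamming distance is 4.

4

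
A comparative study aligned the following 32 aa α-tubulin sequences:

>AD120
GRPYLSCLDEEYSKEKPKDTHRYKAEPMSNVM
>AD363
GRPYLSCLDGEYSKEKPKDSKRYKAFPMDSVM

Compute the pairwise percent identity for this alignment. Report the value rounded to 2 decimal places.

81.25%

Mismatches occur at site 10 (E→G), site 20 (T→S), site 21 (H→K), site 26 (E→F), site 29 (S→D), site 30 (N→S).
26 of the 32 sites match, so the percent identity is 26/32 × 100 = 81.25%.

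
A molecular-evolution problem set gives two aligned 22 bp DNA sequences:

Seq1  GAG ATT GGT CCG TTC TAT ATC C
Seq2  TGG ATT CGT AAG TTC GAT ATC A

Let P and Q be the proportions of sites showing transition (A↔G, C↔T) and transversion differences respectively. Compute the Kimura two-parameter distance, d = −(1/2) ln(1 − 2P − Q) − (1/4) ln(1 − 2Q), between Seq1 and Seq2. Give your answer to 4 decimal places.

0.4231

The sequences differ at positions 1 (G/T, transversion), 2 (A/G, transition), 7 (G/C, transversion), 10 (C/A, transversion), 11 (C/A, transversion), 16 (T/G, transversion), 22 (C/A, transversion).
Of the 7 differences, 1 transition and 6 transversions over 22 sites: P = 1/22 = 0.045455, Q = 6/22 = 0.272727.
d = −0.5·ln(0.636363) − 0.25·ln(0.454546) = −0.5·(-0.451986) − 0.25·(-0.788456) = 0.4231.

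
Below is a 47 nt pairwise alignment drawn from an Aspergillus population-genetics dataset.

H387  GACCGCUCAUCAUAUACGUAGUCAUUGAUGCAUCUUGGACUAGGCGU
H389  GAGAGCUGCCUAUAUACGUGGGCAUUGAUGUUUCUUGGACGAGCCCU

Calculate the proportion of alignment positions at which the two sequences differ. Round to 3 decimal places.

0.277

Differing sites — 3:C/G; 4:C/A; 8:C/G; 9:A/C; 10:U/C; 11:C/U; 20:A/G; 22:U/G; 31:C/U; 32:A/U; 41:U/G; 44:G/C; 46:G/C.
There are 13 differences over 47 sites, so p = 13/47 = 0.277.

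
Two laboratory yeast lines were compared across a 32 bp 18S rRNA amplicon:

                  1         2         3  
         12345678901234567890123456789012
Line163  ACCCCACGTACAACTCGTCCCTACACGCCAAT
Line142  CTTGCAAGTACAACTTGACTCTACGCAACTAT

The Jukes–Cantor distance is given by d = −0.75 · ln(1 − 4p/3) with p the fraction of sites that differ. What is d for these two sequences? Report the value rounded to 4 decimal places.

0.5199

Mismatches occur at site 1 (A/C), site 2 (C/T), site 3 (C/T), site 4 (C/G), site 7 (C/A), site 16 (C/T), site 18 (T/A), site 20 (C/T), site 25 (A/G), site 27 (G/A), site 28 (C/A), site 30 (A/T).
p = 12/32 = 0.375000.
d = −0.75 · ln(1 − (4/3)·0.375000) = −0.75 · ln(0.500000) = −0.75 · (-0.693147) = 0.5199.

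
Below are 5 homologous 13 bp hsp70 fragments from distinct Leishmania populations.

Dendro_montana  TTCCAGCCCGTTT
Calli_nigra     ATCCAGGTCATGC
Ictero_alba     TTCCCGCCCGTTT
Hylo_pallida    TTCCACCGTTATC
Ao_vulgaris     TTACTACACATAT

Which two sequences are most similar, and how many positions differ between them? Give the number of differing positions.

1

Pairwise Hamming distances:
  Dendro_montana vs Calli_nigra: 6
  Dendro_montana vs Ictero_alba: 1
  Dendro_montana vs Hylo_pallida: 6
  Dendro_montana vs Ao_vulgaris: 6
  Calli_nigra vs Ictero_alba: 7
  Calli_nigra vs Hylo_pallida: 8
  Calli_nigra vs Ao_vulgaris: 8
  Ictero_alba vs Hylo_pallida: 7
  Ictero_alba vs Ao_vulgaris: 6
  Hylo_pallida vs Ao_vulgaris: 9
The smallest is 1, between Dendro_montana and Ictero_alba.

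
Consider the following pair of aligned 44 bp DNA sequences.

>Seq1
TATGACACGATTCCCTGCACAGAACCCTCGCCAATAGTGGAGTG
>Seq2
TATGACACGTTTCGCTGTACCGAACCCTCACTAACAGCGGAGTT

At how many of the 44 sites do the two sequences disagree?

Differing sites — 10:A/T; 14:C/G; 18:C/T; 21:A/C; 30:G/A; 32:C/T; 35:T/C; 38:T/C; 44:G/T.
That gives 9 mismatches out of 44 aligned sites, so the Hamming distance is 9.

9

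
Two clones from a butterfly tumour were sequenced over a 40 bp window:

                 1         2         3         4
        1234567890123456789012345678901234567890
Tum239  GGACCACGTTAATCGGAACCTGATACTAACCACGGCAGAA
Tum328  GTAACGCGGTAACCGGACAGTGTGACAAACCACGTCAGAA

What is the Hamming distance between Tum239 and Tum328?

Mismatches occur at site 2 (G↔T), site 4 (C↔A), site 6 (A↔G), site 9 (T↔G), site 13 (T↔C), site 18 (A↔C), site 19 (C↔A), site 20 (C↔G), site 23 (A↔T), site 24 (T↔G), site 27 (T↔A), site 35 (G↔T).
That gives 12 mismatches out of 40 aligned sites, so the Hamming distance is 12.

12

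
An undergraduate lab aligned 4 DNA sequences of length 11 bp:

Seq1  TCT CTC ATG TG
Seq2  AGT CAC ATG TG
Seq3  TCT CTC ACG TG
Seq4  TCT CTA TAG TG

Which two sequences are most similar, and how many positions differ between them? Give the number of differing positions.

Pairwise Hamming distances:
  Seq1 vs Seq2: 3
  Seq1 vs Seq3: 1
  Seq1 vs Seq4: 3
  Seq2 vs Seq3: 4
  Seq2 vs Seq4: 6
  Seq3 vs Seq4: 3
The smallest is 1, between Seq1 and Seq3.

1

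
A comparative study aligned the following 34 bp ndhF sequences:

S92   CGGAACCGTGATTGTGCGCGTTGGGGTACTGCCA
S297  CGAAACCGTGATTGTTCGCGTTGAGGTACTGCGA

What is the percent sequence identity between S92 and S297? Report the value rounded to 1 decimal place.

88.2%

Mismatches occur at site 3 (G/A), site 16 (G/T), site 24 (G/A), site 33 (C/G).
30 of the 34 sites match, so the percent identity is 30/34 × 100 = 88.2%.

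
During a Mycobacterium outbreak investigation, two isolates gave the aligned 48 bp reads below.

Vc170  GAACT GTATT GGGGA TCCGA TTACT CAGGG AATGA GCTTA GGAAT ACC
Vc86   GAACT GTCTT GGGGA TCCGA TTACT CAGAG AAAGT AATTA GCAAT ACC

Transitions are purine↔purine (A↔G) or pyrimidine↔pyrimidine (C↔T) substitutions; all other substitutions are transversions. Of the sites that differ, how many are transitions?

2

The sequences differ at positions 8 (A/C, transversion), 29 (G/A, transition), 33 (T/A, transversion), 35 (A/T, transversion), 36 (G/A, transition), 37 (C/A, transversion), 42 (G/C, transversion).
Of the 7 differences, 2 transitions and 5 transversions, so the answer is 2.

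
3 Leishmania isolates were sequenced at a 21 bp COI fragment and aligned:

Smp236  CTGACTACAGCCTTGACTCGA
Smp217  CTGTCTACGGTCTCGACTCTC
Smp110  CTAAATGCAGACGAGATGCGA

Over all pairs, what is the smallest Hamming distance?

Pairwise Hamming distances:
  Smp236 vs Smp217: 6
  Smp236 vs Smp110: 8
  Smp217 vs Smp110: 12
The smallest is 6, between Smp236 and Smp217.

6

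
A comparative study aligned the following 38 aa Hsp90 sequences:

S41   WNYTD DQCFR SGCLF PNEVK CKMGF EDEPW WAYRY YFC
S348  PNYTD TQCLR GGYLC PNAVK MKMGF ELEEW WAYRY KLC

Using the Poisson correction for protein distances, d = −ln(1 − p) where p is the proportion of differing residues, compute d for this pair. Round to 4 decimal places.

Differing sites — 1:W/P; 6:D/T; 9:F/L; 11:S/G; 13:C/Y; 15:F/C; 18:E/A; 21:C/M; 27:D/L; 29:P/E; 36:Y/K; 37:F/L.
p = 12/38 = 0.315789.
d = −ln(1 − 0.315789) = −ln(0.684211) = 0.3795.

0.3795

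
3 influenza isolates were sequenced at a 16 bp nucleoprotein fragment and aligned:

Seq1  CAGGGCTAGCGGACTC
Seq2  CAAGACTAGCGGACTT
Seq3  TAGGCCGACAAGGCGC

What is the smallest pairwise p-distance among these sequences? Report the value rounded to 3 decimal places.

0.188

Pairwise Hamming distances:
  Seq1 vs Seq2: 3
  Seq1 vs Seq3: 8
  Seq2 vs Seq3: 10
The smallest is 3 mismatches, between Seq1 and Seq2; p = 3/16 = 0.188.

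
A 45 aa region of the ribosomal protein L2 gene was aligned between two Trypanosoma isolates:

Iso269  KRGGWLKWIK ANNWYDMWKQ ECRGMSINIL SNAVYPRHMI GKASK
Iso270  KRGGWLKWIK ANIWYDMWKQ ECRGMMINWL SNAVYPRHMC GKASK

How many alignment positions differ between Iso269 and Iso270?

4

The sequences differ at positions 13 (N/I), 26 (S/M), 29 (I/W), 40 (I/C).
That gives 4 mismatches out of 45 aligned sites, so the Hamming distance is 4.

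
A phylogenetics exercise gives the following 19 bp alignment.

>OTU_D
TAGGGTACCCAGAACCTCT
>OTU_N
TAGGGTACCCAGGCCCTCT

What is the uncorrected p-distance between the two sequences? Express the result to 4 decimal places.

0.1053

Mismatches occur at site 13 (A/G), site 14 (A/C).
There are 2 differences over 19 sites, so p = 2/19 = 0.1053.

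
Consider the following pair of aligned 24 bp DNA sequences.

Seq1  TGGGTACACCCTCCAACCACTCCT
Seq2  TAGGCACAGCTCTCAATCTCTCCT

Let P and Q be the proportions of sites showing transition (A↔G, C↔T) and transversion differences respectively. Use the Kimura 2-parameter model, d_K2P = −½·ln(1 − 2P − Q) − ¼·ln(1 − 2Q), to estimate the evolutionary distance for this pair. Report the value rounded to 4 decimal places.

0.4833

Mismatches occur at site 2 (G/A, transition), site 5 (T/C, transition), site 9 (C/G, transversion), site 11 (C/T, transition), site 12 (T/C, transition), site 13 (C/T, transition), site 17 (C/T, transition), site 19 (A/T, transversion).
Of the 8 differences, 6 transitions and 2 transversions over 24 sites: P = 6/24 = 0.250000, Q = 2/24 = 0.083333.
d = −0.5·ln(0.416667) − 0.25·ln(0.833334) = −0.5·(-0.875468) − 0.25·(-0.182321) = 0.4833.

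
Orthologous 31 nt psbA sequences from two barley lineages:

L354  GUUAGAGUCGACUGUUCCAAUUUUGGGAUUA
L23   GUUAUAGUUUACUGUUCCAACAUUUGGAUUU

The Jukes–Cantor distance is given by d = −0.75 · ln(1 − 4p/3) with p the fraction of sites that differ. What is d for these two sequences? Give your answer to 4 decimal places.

Mismatches occur at site 5 (G→U), site 9 (C→U), site 10 (G→U), site 21 (U→C), site 22 (U→A), site 25 (G→U), site 31 (A→U).
p = 7/31 = 0.225806.
d = −0.75 · ln(1 − (4/3)·0.225806) = −0.75 · ln(0.698925) = −0.75 · (-0.358212) = 0.2687.

0.2687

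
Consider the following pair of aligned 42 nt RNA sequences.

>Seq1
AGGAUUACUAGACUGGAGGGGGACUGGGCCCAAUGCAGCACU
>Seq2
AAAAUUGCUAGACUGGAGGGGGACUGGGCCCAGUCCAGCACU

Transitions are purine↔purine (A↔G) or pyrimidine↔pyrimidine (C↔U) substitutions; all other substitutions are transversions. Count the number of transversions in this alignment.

The sequences differ at positions 2 (G/A, transition), 3 (G/A, transition), 7 (A/G, transition), 33 (A/G, transition), 35 (G/C, transversion).
Of the 5 differences, 4 transitions and 1 transversion, so the answer is 1.

1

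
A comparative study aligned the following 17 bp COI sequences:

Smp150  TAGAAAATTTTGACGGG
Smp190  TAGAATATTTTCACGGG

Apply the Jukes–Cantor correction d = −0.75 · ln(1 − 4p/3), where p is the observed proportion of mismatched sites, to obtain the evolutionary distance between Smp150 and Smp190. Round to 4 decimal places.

0.1280

Differing sites — 6:A/T; 12:G/C.
p = 2/17 = 0.117647.
d = −0.75 · ln(1 − (4/3)·0.117647) = −0.75 · ln(0.843137) = −0.75 · (-0.170626) = 0.1280.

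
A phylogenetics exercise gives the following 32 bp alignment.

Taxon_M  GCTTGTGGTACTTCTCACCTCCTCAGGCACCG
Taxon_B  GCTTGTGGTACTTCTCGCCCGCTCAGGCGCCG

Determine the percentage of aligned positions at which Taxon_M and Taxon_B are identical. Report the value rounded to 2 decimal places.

The sequences differ at positions 17 (A/G), 20 (T/C), 21 (C/G), 29 (A/G).
28 of the 32 sites match, so the percent identity is 28/32 × 100 = 87.50%.

87.50%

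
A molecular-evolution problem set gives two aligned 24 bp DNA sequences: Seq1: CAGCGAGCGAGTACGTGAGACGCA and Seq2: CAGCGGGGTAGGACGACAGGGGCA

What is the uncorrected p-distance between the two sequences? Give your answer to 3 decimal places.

The sequences differ at positions 6 (A/G), 8 (C/G), 9 (G/T), 12 (T/G), 16 (T/A), 17 (G/C), 20 (A/G), 21 (C/G).
There are 8 differences over 24 sites, so p = 8/24 = 0.333.

0.333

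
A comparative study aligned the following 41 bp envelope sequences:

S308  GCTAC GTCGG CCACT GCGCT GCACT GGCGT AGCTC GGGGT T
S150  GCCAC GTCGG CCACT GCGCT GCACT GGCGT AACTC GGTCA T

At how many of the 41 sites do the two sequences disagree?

5

The sequences differ at positions 3 (T/C), 32 (G/A), 38 (G/T), 39 (G/C), 40 (T/A).
That gives 5 mismatches out of 41 aligned sites, so the Hamming distance is 5.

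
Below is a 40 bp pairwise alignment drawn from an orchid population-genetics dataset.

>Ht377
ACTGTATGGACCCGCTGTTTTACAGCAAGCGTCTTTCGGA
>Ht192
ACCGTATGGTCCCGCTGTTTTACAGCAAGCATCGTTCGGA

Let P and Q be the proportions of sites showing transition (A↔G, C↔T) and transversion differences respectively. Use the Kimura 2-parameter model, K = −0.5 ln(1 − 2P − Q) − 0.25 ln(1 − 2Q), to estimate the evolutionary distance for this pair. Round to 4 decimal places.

0.1076

The sequences differ at positions 3 (T/C, transition), 10 (A/T, transversion), 31 (G/A, transition), 34 (T/G, transversion).
Of the 4 differences, 2 transitions and 2 transversions over 40 sites: P = 2/40 = 0.050000, Q = 2/40 = 0.050000.
d = −0.5·ln(0.850000) − 0.25·ln(0.900000) = −0.5·(-0.162519) − 0.25·(-0.105361) = 0.1076.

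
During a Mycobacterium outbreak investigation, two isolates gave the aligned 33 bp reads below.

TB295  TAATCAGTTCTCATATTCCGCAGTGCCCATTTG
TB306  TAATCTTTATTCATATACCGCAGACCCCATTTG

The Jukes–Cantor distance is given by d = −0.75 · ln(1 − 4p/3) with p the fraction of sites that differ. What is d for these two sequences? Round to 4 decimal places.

0.2493

Differing sites — 6:A/T; 7:G/T; 9:T/A; 10:C/T; 17:T/A; 24:T/A; 25:G/C.
p = 7/33 = 0.212121.
d = −0.75 · ln(1 − (4/3)·0.212121) = −0.75 · ln(0.717172) = −0.75 · (-0.332440) = 0.2493.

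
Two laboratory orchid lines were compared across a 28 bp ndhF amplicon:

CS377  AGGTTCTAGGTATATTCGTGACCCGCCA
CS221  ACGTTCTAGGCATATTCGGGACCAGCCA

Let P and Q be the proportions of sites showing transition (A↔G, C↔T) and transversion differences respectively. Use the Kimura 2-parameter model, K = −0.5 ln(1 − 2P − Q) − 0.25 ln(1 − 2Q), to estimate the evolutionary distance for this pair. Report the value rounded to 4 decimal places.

0.1586

Mismatches occur at site 2 (G↔C, transversion), site 11 (T↔C, transition), site 19 (T↔G, transversion), site 24 (C↔A, transversion).
Of the 4 differences, 1 transition and 3 transversions over 28 sites: P = 1/28 = 0.035714, Q = 3/28 = 0.107143.
d = −0.5·ln(0.821429) − 0.25·ln(0.785714) = −0.5·(-0.196710) − 0.25·(-0.241162) = 0.1586.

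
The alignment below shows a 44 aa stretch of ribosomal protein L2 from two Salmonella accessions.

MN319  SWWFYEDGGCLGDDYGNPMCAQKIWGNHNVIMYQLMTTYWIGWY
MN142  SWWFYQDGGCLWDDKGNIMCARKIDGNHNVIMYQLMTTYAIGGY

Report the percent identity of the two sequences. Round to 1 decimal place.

81.8%

Differing sites — 6:E/Q; 12:G/W; 15:Y/K; 18:P/I; 22:Q/R; 25:W/D; 40:W/A; 43:W/G.
36 of the 44 sites match, so the percent identity is 36/44 × 100 = 81.8%.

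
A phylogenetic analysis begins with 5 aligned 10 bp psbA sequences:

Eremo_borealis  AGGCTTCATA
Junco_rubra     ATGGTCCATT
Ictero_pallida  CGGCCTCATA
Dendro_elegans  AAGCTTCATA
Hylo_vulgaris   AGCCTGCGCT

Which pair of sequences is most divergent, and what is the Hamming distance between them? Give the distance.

7

Pairwise Hamming distances:
  Eremo_borealis vs Junco_rubra: 4
  Eremo_borealis vs Ictero_pallida: 2
  Eremo_borealis vs Dendro_elegans: 1
  Eremo_borealis vs Hylo_vulgaris: 5
  Junco_rubra vs Ictero_pallida: 6
  Junco_rubra vs Dendro_elegans: 4
  Junco_rubra vs Hylo_vulgaris: 6
  Ictero_pallida vs Dendro_elegans: 3
  Ictero_pallida vs Hylo_vulgaris: 7
  Dendro_elegans vs Hylo_vulgaris: 6
The largest is 7, between Ictero_pallida and Hylo_vulgaris.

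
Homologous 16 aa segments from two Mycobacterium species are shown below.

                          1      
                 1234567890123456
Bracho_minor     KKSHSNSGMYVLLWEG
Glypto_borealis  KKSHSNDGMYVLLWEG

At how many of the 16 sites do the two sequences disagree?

1

A single mismatch occurs at site 7 (S/D).
That gives 1 mismatch out of 16 aligned sites, so the Hamming distance is 1.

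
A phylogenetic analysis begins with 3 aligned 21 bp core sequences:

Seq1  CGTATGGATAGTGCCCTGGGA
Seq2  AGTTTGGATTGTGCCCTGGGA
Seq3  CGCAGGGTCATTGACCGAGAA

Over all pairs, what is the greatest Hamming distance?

Pairwise Hamming distances:
  Seq1 vs Seq2: 3
  Seq1 vs Seq3: 9
  Seq2 vs Seq3: 12
The largest is 12, between Seq2 and Seq3.

12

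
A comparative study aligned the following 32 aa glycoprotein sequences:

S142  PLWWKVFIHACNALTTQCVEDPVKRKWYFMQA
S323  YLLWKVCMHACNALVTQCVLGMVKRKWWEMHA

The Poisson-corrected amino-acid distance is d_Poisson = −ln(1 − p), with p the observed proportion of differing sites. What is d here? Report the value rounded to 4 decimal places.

0.4212

The sequences differ at positions 1 (P/Y), 3 (W/L), 7 (F/C), 8 (I/M), 15 (T/V), 20 (E/L), 21 (D/G), 22 (P/M), 28 (Y/W), 29 (F/E), 31 (Q/H).
p = 11/32 = 0.343750.
d = −ln(1 − 0.343750) = −ln(0.656250) = 0.4212.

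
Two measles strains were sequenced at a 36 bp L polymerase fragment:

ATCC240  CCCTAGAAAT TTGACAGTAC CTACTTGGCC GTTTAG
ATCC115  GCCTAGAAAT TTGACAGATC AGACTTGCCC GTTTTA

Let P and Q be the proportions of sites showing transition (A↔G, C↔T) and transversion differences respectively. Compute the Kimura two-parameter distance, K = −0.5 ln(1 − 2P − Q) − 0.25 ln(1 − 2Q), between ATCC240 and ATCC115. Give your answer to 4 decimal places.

Differing sites — 1:C/G (Tv); 18:T/A (Tv); 19:A/T (Tv); 21:C/A (Tv); 22:T/G (Tv); 28:G/C (Tv); 35:A/T (Tv); 36:G/A (Ti).
Of the 8 differences, 1 transition and 7 transversions over 36 sites: P = 1/36 = 0.027778, Q = 7/36 = 0.194444.
d = −0.5·ln(0.750000) − 0.25·ln(0.611112) = −0.5·(-0.287682) − 0.25·(-0.492475) = 0.2670.

0.2670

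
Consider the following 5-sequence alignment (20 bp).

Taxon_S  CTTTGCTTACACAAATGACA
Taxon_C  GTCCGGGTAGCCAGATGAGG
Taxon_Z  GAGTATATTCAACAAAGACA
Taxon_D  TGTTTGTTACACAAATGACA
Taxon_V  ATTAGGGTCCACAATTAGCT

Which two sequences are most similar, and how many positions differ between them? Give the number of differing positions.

Pairwise Hamming distances:
  Taxon_S vs Taxon_C: 10
  Taxon_S vs Taxon_Z: 10
  Taxon_S vs Taxon_D: 4
  Taxon_S vs Taxon_V: 9
  Taxon_C vs Taxon_Z: 15
  Taxon_C vs Taxon_D: 11
  Taxon_C vs Taxon_V: 12
  Taxon_Z vs Taxon_D: 10
  Taxon_Z vs Taxon_V: 15
  Taxon_D vs Taxon_V: 10
The smallest is 4, between Taxon_S and Taxon_D.

4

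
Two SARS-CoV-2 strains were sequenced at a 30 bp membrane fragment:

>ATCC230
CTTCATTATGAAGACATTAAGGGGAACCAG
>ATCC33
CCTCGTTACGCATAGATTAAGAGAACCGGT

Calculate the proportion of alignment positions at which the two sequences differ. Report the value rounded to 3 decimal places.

The sequences differ at positions 2 (T/C), 5 (A/G), 9 (T/C), 11 (A/C), 13 (G/T), 15 (C/G), 22 (G/A), 24 (G/A), 26 (A/C), 28 (C/G), 29 (A/G), 30 (G/T).
There are 12 differences over 30 sites, so p = 12/30 = 0.400.

0.400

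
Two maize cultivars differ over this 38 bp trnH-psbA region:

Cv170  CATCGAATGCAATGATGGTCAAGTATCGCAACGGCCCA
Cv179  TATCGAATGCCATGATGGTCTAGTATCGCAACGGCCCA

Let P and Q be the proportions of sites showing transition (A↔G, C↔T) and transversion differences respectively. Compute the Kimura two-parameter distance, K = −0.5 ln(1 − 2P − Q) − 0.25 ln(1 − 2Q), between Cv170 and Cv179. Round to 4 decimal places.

0.0834

Mismatches occur at site 1 (C→T, transition), site 11 (A→C, transversion), site 21 (A→T, transversion).
Of the 3 differences, 1 transition and 2 transversions over 38 sites: P = 1/38 = 0.026316, Q = 2/38 = 0.052632.
d = −0.5·ln(0.894736) − 0.25·ln(0.894736) = −0.5·(-0.111227) − 0.25·(-0.111227) = 0.0834.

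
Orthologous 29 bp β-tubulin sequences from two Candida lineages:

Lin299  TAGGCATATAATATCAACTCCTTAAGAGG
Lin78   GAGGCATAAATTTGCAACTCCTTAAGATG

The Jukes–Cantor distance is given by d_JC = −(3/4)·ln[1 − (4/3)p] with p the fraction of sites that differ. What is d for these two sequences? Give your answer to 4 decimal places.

Mismatches occur at site 1 (T→G), site 9 (T→A), site 11 (A→T), site 13 (A→T), site 14 (T→G), site 28 (G→T).
p = 6/29 = 0.206897.
d = −0.75 · ln(1 − (4/3)·0.206897) = −0.75 · ln(0.724137) = −0.75 · (-0.322775) = 0.2421.

0.2421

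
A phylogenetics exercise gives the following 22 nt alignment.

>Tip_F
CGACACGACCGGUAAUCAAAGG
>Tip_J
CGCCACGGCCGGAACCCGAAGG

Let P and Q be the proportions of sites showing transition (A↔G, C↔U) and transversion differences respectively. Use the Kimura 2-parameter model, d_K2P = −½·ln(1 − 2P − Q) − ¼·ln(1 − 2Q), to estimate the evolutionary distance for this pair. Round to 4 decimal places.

0.3427

Differing sites — 3:A/C (Tv); 8:A/G (Ti); 13:U/A (Tv); 15:A/C (Tv); 16:U/C (Ti); 18:A/G (Ti).
Of the 6 differences, 3 transitions and 3 transversions over 22 sites: P = 3/22 = 0.136364, Q = 3/22 = 0.136364.
d = −0.5·ln(0.590908) − 0.25·ln(0.727272) = −0.5·(-0.526095) − 0.25·(-0.318455) = 0.3427.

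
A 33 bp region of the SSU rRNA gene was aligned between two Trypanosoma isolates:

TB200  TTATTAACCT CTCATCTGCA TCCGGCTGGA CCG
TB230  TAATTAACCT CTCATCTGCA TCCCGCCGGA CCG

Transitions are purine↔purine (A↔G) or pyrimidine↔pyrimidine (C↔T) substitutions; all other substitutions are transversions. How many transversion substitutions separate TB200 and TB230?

2

Mismatches occur at site 2 (T/A, transversion), site 24 (G/C, transversion), site 27 (T/C, transition).
Of the 3 differences, 1 transition and 2 transversions, so the answer is 2.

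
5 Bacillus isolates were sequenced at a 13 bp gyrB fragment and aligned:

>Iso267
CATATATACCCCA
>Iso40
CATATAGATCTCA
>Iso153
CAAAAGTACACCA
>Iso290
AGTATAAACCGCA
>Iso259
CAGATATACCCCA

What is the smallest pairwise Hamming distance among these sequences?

Pairwise Hamming distances:
  Iso267 vs Iso40: 3
  Iso267 vs Iso153: 4
  Iso267 vs Iso290: 4
  Iso267 vs Iso259: 1
  Iso40 vs Iso153: 7
  Iso40 vs Iso290: 5
  Iso40 vs Iso259: 4
  Iso153 vs Iso290: 8
  Iso153 vs Iso259: 4
  Iso290 vs Iso259: 5
The smallest is 1, between Iso267 and Iso259.

1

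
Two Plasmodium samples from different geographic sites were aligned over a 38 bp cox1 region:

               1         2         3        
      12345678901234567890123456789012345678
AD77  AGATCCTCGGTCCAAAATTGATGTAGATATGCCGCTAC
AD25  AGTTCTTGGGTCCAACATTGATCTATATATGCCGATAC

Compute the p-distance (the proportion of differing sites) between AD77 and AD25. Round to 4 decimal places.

0.1842

Differing sites — 3:A/T; 6:C/T; 8:C/G; 16:A/C; 23:G/C; 26:G/T; 35:C/A.
There are 7 differences over 38 sites, so p = 7/38 = 0.1842.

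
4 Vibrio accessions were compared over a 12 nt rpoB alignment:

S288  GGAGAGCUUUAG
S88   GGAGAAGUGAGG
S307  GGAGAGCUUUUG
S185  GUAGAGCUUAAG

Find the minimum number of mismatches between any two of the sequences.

1

Pairwise Hamming distances:
  S288 vs S88: 5
  S288 vs S307: 1
  S288 vs S185: 2
  S88 vs S307: 5
  S88 vs S185: 5
  S307 vs S185: 3
The smallest is 1, between S288 and S307.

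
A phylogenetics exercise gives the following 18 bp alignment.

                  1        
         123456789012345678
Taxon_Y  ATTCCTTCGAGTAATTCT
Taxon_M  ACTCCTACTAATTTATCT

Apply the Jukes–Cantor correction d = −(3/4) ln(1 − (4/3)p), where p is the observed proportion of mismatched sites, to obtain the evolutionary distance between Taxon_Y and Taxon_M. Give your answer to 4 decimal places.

Differing sites — 2:T/C; 7:T/A; 9:G/T; 11:G/A; 13:A/T; 14:A/T; 15:T/A.
p = 7/18 = 0.388889.
d = −0.75 · ln(1 − (4/3)·0.388889) = −0.75 · ln(0.481481) = −0.75 · (-0.730889) = 0.5482.

0.5482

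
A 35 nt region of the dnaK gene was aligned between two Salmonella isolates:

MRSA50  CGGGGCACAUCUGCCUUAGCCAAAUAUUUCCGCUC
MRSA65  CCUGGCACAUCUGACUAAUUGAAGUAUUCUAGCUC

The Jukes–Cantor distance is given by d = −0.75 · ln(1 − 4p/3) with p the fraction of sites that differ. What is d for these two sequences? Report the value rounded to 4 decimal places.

0.4073

The sequences differ at positions 2 (G/C), 3 (G/U), 14 (C/A), 17 (U/A), 19 (G/U), 20 (C/U), 21 (C/G), 24 (A/G), 29 (U/C), 30 (C/U), 31 (C/A).
p = 11/35 = 0.314286.
d = −0.75 · ln(1 − (4/3)·0.314286) = −0.75 · ln(0.580952) = −0.75 · (-0.543087) = 0.4073.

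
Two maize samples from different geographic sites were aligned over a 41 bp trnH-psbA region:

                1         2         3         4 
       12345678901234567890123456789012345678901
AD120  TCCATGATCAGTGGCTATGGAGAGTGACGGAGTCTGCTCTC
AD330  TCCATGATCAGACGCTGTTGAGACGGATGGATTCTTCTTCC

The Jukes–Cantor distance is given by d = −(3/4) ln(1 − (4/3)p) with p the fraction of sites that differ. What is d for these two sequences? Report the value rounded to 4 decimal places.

Mismatches occur at site 12 (T/A), site 13 (G/C), site 17 (A/G), site 19 (G/T), site 24 (G/C), site 25 (T/G), site 28 (C/T), site 32 (G/T), site 36 (G/T), site 39 (C/T), site 40 (T/C).
p = 11/41 = 0.268293.
d = −0.75 · ln(1 − (4/3)·0.268293) = −0.75 · ln(0.642276) = −0.75 · (-0.442737) = 0.3321.

0.3321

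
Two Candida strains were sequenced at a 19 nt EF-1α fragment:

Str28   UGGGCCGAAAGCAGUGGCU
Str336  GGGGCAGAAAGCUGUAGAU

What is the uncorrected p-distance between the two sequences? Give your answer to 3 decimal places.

0.263

Mismatches occur at site 1 (U↔G), site 6 (C↔A), site 13 (A↔U), site 16 (G↔A), site 18 (C↔A).
There are 5 differences over 19 sites, so p = 5/19 = 0.263.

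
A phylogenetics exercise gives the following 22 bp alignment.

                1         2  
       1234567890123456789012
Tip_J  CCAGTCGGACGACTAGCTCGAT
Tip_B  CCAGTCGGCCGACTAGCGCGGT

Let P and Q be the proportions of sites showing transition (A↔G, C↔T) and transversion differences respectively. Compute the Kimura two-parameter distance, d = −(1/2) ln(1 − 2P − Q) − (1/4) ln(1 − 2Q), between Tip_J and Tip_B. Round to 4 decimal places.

0.1505

Mismatches occur at site 9 (A/C, transversion), site 18 (T/G, transversion), site 21 (A/G, transition).
Of the 3 differences, 1 transition and 2 transversions over 22 sites: P = 1/22 = 0.045455, Q = 2/22 = 0.090909.
d = −0.5·ln(0.818181) − 0.25·ln(0.818182) = −0.5·(-0.200672) − 0.25·(-0.200670) = 0.1505.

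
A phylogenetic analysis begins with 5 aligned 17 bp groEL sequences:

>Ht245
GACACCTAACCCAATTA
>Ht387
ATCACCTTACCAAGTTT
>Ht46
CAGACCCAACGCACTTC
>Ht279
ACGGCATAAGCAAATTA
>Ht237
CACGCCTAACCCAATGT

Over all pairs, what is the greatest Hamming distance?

Pairwise Hamming distances:
  Ht245 vs Ht387: 6
  Ht245 vs Ht46: 6
  Ht245 vs Ht279: 7
  Ht245 vs Ht237: 4
  Ht387 vs Ht46: 9
  Ht387 vs Ht279: 8
  Ht387 vs Ht237: 7
  Ht46 vs Ht279: 10
  Ht46 vs Ht237: 7
  Ht279 vs Ht237: 8
The largest is 10, between Ht46 and Ht279.

10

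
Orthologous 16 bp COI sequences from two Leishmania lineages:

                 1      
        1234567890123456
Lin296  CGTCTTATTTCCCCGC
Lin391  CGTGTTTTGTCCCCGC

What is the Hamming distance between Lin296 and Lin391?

3

Mismatches occur at site 4 (C/G), site 7 (A/T), site 9 (T/G).
That gives 3 mismatches out of 16 aligned sites, so the Hamming distance is 3.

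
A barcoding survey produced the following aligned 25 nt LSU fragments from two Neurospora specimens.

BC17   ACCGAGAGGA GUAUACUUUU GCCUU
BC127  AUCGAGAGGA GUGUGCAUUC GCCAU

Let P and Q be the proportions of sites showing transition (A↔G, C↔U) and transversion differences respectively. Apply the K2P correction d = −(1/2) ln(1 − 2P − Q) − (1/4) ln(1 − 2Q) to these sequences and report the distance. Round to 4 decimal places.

Differing sites — 2:C/U (Ti); 13:A/G (Ti); 15:A/G (Ti); 17:U/A (Tv); 20:U/C (Ti); 24:U/A (Tv).
Of the 6 differences, 4 transitions and 2 transversions over 25 sites: P = 4/25 = 0.160000, Q = 2/25 = 0.080000.
d = −0.5·ln(0.600000) − 0.25·ln(0.840000) = −0.5·(-0.510826) − 0.25·(-0.174353) = 0.2990.

0.2990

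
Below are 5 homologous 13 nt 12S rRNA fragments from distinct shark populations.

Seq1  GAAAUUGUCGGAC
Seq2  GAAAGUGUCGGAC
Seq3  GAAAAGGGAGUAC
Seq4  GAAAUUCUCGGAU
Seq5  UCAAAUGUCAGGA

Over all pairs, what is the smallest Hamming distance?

1

Pairwise Hamming distances:
  Seq1 vs Seq2: 1
  Seq1 vs Seq3: 5
  Seq1 vs Seq4: 2
  Seq1 vs Seq5: 6
  Seq2 vs Seq3: 5
  Seq2 vs Seq4: 3
  Seq2 vs Seq5: 6
  Seq3 vs Seq4: 7
  Seq3 vs Seq5: 9
  Seq4 vs Seq5: 7
The smallest is 1, between Seq1 and Seq2.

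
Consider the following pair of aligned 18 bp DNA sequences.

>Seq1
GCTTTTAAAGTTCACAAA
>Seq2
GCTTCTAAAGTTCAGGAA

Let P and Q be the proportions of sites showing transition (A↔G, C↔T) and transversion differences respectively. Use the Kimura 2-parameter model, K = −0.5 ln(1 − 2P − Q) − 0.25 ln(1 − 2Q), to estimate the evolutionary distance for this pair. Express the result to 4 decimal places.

Differing sites — 5:T/C (Ti); 15:C/G (Tv); 16:A/G (Ti).
Of the 3 differences, 2 transitions and 1 transversion over 18 sites: P = 2/18 = 0.111111, Q = 1/18 = 0.055556.
d = −0.5·ln(0.722222) − 0.25·ln(0.888888) = −0.5·(-0.325423) − 0.25·(-0.117784) = 0.1922.

0.1922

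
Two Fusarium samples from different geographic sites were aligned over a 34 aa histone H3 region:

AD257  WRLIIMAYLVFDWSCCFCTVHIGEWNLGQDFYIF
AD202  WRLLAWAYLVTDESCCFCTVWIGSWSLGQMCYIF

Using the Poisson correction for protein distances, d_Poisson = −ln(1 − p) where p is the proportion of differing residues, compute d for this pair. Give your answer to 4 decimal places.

Differing sites — 4:I/L; 5:I/A; 6:M/W; 11:F/T; 13:W/E; 21:H/W; 24:E/S; 26:N/S; 30:D/M; 31:F/C.
p = 10/34 = 0.294118.
d = −ln(1 − 0.294118) = −ln(0.705882) = 0.3483.

0.3483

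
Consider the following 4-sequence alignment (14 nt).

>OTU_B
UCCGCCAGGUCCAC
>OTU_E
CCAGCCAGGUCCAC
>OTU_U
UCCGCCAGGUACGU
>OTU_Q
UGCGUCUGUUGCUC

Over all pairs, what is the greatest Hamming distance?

8

Pairwise Hamming distances:
  OTU_B vs OTU_E: 2
  OTU_B vs OTU_U: 3
  OTU_B vs OTU_Q: 6
  OTU_E vs OTU_U: 5
  OTU_E vs OTU_Q: 8
  OTU_U vs OTU_Q: 7
The largest is 8, between OTU_E and OTU_Q.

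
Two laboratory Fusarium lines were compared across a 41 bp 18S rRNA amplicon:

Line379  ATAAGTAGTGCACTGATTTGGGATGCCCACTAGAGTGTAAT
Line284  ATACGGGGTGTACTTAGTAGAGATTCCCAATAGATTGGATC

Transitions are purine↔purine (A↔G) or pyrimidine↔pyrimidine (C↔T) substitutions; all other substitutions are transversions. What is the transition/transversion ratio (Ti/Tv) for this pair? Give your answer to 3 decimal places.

Mismatches occur at site 4 (A→C, transversion), site 6 (T→G, transversion), site 7 (A→G, transition), site 11 (C→T, transition), site 15 (G→T, transversion), site 17 (T→G, transversion), site 19 (T→A, transversion), site 21 (G→A, transition), site 25 (G→T, transversion), site 30 (C→A, transversion), site 35 (G→T, transversion), site 38 (T→G, transversion), site 40 (A→T, transversion), site 41 (T→C, transition).
Of the 14 differences, 4 transitions and 10 transversions, so Ti/Tv = 4/10 = 0.400.

0.400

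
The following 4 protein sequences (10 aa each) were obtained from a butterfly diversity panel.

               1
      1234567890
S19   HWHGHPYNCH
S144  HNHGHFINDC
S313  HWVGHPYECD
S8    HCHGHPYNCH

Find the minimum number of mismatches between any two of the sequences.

Pairwise Hamming distances:
  S19 vs S144: 5
  S19 vs S313: 3
  S19 vs S8: 1
  S144 vs S313: 7
  S144 vs S8: 5
  S313 vs S8: 4
The smallest is 1, between S19 and S8.

1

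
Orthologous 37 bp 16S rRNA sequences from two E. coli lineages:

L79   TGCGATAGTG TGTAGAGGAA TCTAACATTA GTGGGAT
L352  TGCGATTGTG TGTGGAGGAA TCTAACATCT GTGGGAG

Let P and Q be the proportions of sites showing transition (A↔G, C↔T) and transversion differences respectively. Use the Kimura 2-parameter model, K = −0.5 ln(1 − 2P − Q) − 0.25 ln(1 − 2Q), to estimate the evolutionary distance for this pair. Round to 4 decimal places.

0.1491

Differing sites — 7:A/T (Tv); 14:A/G (Ti); 29:T/C (Ti); 30:A/T (Tv); 37:T/G (Tv).
Of the 5 differences, 2 transitions and 3 transversions over 37 sites: P = 2/37 = 0.054054, Q = 3/37 = 0.081081.
d = −0.5·ln(0.810811) − 0.25·ln(0.837838) = −0.5·(-0.209720) − 0.25·(-0.176931) = 0.1491.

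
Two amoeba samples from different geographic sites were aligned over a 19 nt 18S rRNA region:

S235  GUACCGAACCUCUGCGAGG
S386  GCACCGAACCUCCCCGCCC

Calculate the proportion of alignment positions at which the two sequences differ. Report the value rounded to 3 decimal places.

0.316

Differing sites — 2:U/C; 13:U/C; 14:G/C; 17:A/C; 18:G/C; 19:G/C.
There are 6 differences over 19 sites, so p = 6/19 = 0.316.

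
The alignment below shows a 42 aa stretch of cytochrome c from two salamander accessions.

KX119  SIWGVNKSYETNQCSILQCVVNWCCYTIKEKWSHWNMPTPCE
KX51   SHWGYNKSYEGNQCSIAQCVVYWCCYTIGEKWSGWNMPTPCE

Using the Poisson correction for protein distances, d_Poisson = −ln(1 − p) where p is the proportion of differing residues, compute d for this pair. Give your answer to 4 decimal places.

0.1823

Mismatches occur at site 2 (I/H), site 5 (V/Y), site 11 (T/G), site 17 (L/A), site 22 (N/Y), site 29 (K/G), site 34 (H/G).
p = 7/42 = 0.166667.
d = −ln(1 − 0.166667) = −ln(0.833333) = 0.1823.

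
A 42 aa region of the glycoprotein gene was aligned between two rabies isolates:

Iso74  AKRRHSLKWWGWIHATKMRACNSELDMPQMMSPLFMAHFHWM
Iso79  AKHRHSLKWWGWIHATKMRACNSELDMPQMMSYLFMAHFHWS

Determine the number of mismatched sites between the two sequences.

3

Differing sites — 3:R/H; 33:P/Y; 42:M/S.
That gives 3 mismatches out of 42 aligned sites, so the Hamming distance is 3.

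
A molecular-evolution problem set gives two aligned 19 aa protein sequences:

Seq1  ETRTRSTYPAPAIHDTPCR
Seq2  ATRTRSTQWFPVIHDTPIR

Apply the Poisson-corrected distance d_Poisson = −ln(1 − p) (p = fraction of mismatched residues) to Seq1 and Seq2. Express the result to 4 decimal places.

The sequences differ at positions 1 (E/A), 8 (Y/Q), 9 (P/W), 10 (A/F), 12 (A/V), 18 (C/I).
p = 6/19 = 0.315789.
d = −ln(1 − 0.315789) = −ln(0.684211) = 0.3795.

0.3795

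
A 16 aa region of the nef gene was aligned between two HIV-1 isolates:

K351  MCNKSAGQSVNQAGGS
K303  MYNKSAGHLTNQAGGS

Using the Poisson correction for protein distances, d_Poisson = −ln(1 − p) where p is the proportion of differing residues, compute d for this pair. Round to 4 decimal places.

0.2877

Mismatches occur at site 2 (C→Y), site 8 (Q→H), site 9 (S→L), site 10 (V→T).
p = 4/16 = 0.250000.
d = −ln(1 − 0.250000) = −ln(0.750000) = 0.2877.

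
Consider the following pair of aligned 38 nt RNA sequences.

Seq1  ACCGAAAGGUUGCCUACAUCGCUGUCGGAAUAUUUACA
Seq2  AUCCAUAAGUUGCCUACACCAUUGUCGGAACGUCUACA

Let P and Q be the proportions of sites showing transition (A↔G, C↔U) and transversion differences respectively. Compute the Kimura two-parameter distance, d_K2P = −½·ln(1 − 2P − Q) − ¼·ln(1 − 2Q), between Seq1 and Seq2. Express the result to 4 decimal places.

Mismatches occur at site 2 (C→U, transition), site 4 (G→C, transversion), site 6 (A→U, transversion), site 8 (G→A, transition), site 19 (U→C, transition), site 21 (G→A, transition), site 22 (C→U, transition), site 31 (U→C, transition), site 32 (A→G, transition), site 34 (U→C, transition).
Of the 10 differences, 8 transitions and 2 transversions over 38 sites: P = 8/38 = 0.210526, Q = 2/38 = 0.052632.
d = −0.5·ln(0.526316) − 0.25·ln(0.894736) = −0.5·(-0.641853) − 0.25·(-0.111227) = 0.3487.

0.3487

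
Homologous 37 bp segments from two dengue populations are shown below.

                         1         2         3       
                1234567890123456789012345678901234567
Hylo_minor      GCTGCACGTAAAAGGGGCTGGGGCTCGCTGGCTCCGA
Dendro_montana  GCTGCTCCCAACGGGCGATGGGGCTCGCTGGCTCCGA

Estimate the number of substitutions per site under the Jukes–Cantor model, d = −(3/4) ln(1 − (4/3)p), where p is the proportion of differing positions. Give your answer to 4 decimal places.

The sequences differ at positions 6 (A/T), 8 (G/C), 9 (T/C), 12 (A/C), 13 (A/G), 16 (G/C), 18 (C/A).
p = 7/37 = 0.189189.
d = −0.75 · ln(1 − (4/3)·0.189189) = −0.75 · ln(0.747748) = −0.75 · (-0.290689) = 0.2180.

0.2180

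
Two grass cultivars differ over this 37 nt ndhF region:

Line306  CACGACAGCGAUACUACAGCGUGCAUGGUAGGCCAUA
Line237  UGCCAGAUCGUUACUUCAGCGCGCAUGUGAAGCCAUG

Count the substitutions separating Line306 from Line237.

12

Mismatches occur at site 1 (C/U), site 2 (A/G), site 4 (G/C), site 6 (C/G), site 8 (G/U), site 11 (A/U), site 16 (A/U), site 22 (U/C), site 28 (G/U), site 29 (U/G), site 31 (G/A), site 37 (A/G).
That gives 12 mismatches out of 37 aligned sites, so the Hamming distance is 12.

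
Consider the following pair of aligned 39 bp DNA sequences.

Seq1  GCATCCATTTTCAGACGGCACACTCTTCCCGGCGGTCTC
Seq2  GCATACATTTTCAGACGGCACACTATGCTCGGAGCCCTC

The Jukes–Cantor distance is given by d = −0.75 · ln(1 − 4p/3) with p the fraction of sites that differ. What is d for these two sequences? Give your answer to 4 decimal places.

0.2052

The sequences differ at positions 5 (C/A), 25 (C/A), 27 (T/G), 29 (C/T), 33 (C/A), 35 (G/C), 36 (T/C).
p = 7/39 = 0.179487.
d = −0.75 · ln(1 − (4/3)·0.179487) = −0.75 · ln(0.760684) = −0.75 · (-0.273537) = 0.2052.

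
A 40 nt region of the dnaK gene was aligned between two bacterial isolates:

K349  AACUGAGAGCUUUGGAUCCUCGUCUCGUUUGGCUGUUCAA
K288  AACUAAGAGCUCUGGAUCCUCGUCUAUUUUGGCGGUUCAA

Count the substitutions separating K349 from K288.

5

Mismatches occur at site 5 (G/A), site 12 (U/C), site 26 (C/A), site 27 (G/U), site 34 (U/G).
That gives 5 mismatches out of 40 aligned sites, so the Hamming distance is 5.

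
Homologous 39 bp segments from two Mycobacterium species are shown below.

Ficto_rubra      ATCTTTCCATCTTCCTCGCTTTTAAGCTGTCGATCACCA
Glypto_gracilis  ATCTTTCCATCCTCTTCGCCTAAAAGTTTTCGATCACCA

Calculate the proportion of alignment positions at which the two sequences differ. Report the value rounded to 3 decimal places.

Mismatches occur at site 12 (T↔C), site 15 (C↔T), site 20 (T↔C), site 22 (T↔A), site 23 (T↔A), site 27 (C↔T), site 29 (G↔T).
There are 7 differences over 39 sites, so p = 7/39 = 0.179.

0.179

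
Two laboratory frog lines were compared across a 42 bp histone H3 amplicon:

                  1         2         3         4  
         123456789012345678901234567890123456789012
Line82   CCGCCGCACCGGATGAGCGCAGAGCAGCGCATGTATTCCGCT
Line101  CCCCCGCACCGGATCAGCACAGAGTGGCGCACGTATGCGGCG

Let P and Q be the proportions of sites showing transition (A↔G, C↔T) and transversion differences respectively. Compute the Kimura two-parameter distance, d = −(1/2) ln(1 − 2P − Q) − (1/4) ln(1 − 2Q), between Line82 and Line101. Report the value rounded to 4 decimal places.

0.2532

Differing sites — 3:G/C (Tv); 15:G/C (Tv); 19:G/A (Ti); 25:C/T (Ti); 26:A/G (Ti); 32:T/C (Ti); 37:T/G (Tv); 39:C/G (Tv); 42:T/G (Tv).
Of the 9 differences, 4 transitions and 5 transversions over 42 sites: P = 4/42 = 0.095238, Q = 5/42 = 0.119048.
d = −0.5·ln(0.690476) − 0.25·ln(0.761904) = −0.5·(-0.370374) − 0.25·(-0.271935) = 0.2532.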